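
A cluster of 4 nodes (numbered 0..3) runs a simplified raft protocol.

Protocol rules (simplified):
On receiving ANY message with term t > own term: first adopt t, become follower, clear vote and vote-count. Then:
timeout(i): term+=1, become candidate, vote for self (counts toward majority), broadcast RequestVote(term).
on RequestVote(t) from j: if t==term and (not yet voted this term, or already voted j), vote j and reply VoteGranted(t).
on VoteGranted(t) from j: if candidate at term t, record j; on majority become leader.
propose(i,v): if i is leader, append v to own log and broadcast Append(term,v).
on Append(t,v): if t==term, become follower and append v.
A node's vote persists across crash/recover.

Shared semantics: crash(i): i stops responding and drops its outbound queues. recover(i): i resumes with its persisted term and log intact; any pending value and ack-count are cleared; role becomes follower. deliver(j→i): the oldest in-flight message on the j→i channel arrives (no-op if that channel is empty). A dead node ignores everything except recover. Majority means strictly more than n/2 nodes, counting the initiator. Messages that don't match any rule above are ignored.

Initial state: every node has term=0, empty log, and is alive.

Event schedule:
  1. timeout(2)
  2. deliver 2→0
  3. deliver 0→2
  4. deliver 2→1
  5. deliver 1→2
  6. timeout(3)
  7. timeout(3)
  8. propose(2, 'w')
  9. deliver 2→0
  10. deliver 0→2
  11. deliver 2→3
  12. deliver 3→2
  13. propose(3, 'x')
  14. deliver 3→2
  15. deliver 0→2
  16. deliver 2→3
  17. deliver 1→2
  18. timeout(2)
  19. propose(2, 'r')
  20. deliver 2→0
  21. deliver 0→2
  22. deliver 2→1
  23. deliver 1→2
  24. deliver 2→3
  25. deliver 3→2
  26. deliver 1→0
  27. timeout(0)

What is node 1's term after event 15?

1

e1 timeout(2): 2[cand,t=1,-]
e2 deliver 2→0: 0[foll,t=1,-]
e3 deliver 0→2: ·
e4 deliver 2→1: 1[foll,t=1,-]
e5 deliver 1→2: 2[lead,t=1,-]
e6 timeout(3): 3[cand,t=1,-]
e7 timeout(3): 3[cand,t=2,-]
e8 propose(2,'w'): 2[lead,t=1,w]
e9 deliver 2→0: 0[foll,t=1,w]
e10 deliver 0→2: ·
e11 deliver 2→3: ·
e12 deliver 3→2: ·
e13 propose(3,'x'): ·
e14 deliver 3→2: 2[foll,t=2,w]
e15 deliver 0→2: ·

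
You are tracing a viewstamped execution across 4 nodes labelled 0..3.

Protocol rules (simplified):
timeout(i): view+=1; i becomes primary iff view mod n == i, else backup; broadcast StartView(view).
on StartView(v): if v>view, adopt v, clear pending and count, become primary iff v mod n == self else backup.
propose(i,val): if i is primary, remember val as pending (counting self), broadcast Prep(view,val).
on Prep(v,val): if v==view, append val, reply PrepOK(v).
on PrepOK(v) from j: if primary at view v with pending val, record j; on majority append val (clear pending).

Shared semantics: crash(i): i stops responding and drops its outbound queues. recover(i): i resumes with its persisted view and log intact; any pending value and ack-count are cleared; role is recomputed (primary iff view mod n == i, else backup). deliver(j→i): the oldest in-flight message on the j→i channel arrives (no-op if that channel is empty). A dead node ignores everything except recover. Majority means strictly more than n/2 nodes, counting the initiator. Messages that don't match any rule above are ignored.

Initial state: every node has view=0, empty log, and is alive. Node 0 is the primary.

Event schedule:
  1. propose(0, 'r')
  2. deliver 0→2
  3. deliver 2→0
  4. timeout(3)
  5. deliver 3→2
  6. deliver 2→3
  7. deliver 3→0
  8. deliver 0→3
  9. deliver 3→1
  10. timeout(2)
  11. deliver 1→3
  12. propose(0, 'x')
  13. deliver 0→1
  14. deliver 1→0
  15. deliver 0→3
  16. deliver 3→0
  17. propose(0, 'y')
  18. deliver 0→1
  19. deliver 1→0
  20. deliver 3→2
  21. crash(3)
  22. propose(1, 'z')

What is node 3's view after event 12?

e1 propose(0,'r'): ·
e2 deliver 0→2: 2[back,v=0,r]
e3 deliver 2→0: ·
e4 timeout(3): 3[back,v=1,-]
e5 deliver 3→2: 2[back,v=1,r]
e6 deliver 2→3: ·
e7 deliver 3→0: 0[back,v=1,-]
e8 deliver 0→3: ·
e9 deliver 3→1: 1[prim,v=1,-]
e10 timeout(2): 2[prim,v=2,r]
e11 deliver 1→3: ·
e12 propose(0,'x'): ·

1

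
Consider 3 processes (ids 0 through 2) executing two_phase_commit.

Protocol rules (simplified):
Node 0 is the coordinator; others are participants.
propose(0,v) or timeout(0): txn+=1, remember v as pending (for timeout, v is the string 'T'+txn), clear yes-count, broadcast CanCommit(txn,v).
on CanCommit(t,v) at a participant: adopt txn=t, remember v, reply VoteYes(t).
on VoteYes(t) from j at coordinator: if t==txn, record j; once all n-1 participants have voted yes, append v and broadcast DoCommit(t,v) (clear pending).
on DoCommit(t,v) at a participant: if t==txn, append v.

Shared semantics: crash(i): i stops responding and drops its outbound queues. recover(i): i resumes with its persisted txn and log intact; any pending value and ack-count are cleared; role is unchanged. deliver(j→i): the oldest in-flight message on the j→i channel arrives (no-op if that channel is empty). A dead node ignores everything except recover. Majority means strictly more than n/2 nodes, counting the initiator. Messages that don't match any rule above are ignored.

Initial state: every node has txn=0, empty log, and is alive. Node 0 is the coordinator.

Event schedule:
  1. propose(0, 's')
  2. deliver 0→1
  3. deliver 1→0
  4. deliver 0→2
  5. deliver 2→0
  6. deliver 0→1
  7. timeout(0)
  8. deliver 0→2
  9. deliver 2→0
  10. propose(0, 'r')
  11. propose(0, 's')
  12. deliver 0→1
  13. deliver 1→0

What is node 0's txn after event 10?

3

[1] propose(0,'s') → N0(coor t1 [-])
[2] deliver 0→1 → N1(part t1 [-])
[3] deliver 1→0 → ∅
[4] deliver 0→2 → N2(part t1 [-])
[5] deliver 2→0 → N0(coor t1 [s])
[6] deliver 0→1 → N1(part t1 [s])
[7] timeout(0) → N0(coor t2 [s])
[8] deliver 0→2 → N2(part t1 [s])
[9] deliver 2→0 → ∅
[10] propose(0,'r') → N0(coor t3 [s])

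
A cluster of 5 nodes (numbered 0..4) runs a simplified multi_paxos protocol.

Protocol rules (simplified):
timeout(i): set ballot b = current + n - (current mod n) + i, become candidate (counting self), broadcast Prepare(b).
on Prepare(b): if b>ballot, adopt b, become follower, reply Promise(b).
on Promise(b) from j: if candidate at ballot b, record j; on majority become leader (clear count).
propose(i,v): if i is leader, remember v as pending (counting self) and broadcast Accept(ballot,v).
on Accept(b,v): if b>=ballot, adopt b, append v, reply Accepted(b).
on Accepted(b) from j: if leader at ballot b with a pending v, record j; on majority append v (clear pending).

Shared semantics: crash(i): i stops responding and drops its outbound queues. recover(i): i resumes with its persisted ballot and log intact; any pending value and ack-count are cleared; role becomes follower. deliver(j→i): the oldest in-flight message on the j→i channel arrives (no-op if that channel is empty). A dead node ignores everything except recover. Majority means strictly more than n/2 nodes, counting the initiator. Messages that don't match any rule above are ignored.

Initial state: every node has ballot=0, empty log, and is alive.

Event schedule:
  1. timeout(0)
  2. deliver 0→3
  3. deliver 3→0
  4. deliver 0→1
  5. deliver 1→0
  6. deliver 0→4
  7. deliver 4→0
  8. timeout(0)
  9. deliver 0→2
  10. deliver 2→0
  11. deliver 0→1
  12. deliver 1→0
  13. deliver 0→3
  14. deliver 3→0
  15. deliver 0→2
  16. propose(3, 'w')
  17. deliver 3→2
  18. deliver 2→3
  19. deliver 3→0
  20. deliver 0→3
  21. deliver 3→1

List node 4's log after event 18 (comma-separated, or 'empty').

after 1 — timeout(0): n0:cand/b5/[-]
after 2 — deliver 0→3: n3:foll/b5/[-]
after 3 — deliver 3→0: ·
after 4 — deliver 0→1: n1:foll/b5/[-]
after 5 — deliver 1→0: n0:lead/b5/[-]
after 6 — deliver 0→4: n4:foll/b5/[-]
after 7 — deliver 4→0: ·
after 8 — timeout(0): n0:cand/b10/[-]
after 9 — deliver 0→2: n2:foll/b5/[-]
after 10 — deliver 2→0: ·
after 11 — deliver 0→1: n1:foll/b10/[-]
after 12 — deliver 1→0: ·
after 13 — deliver 0→3: n3:foll/b10/[-]
after 14 — deliver 3→0: n0:lead/b10/[-]
after 15 — deliver 0→2: n2:foll/b10/[-]
after 16 — propose(3,'w'): ·
after 17 — deliver 3→2: ·
after 18 — deliver 2→3: ·

empty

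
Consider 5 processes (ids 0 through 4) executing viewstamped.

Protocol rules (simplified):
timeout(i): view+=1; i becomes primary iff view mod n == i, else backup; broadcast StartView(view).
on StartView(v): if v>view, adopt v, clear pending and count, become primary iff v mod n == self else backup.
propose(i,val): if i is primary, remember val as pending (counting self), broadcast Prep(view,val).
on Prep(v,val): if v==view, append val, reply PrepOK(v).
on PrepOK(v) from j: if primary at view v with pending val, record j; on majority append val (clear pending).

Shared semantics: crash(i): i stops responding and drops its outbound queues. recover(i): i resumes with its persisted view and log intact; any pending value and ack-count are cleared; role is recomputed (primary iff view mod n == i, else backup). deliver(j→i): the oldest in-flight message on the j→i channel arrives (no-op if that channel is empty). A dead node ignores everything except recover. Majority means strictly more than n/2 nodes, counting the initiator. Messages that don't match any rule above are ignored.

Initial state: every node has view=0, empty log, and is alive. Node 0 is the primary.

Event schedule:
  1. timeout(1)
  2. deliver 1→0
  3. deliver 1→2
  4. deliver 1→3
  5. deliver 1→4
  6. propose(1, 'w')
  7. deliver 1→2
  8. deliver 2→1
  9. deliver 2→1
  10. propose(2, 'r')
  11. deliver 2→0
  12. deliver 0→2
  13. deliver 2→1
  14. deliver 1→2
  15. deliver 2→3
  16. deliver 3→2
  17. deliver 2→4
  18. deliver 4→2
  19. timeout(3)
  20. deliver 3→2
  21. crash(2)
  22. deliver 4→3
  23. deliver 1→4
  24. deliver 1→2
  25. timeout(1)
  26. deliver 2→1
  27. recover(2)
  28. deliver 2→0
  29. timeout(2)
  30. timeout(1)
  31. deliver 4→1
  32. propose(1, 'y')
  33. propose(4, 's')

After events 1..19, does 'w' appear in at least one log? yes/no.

yes

1. timeout(1):  <1:prim v1 ->
2. deliver 1→0:  <0:back v1 ->
3. deliver 1→2:  <2:back v1 ->
4. deliver 1→3:  <3:back v1 ->
5. deliver 1→4:  <4:back v1 ->
6. propose(1,'w'):  nop
7. deliver 1→2:  <2:back v1 w>
8. deliver 2→1:  nop
9. deliver 2→1:  nop
10. propose(2,'r'):  nop
11. deliver 2→0:  nop
12. deliver 0→2:  nop
13. deliver 2→1:  nop
14. deliver 1→2:  nop
15. deliver 2→3:  nop
16. deliver 3→2:  nop
17. deliver 2→4:  nop
18. deliver 4→2:  nop
19. timeout(3):  <3:back v2 ->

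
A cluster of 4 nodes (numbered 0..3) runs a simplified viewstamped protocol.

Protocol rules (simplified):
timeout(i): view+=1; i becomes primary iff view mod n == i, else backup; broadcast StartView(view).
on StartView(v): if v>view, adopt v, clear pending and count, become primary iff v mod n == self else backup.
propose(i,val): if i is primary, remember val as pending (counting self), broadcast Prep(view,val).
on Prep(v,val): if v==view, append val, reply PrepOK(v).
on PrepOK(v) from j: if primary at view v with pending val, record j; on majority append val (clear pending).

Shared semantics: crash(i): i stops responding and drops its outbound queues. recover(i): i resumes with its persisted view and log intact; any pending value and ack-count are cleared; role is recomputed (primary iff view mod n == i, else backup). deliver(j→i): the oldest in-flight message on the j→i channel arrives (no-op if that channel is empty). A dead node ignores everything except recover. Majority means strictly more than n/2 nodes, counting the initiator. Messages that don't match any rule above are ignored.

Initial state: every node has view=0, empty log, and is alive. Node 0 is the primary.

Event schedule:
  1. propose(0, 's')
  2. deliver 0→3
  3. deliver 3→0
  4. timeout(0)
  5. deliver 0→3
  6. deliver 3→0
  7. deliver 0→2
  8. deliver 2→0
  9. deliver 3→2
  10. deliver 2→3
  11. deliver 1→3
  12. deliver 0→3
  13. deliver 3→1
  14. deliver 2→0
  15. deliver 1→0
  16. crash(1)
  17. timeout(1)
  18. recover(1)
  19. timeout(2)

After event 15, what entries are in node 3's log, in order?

e1 propose(0,'s'): ·
e2 deliver 0→3: 3[back,v=0,s]
e3 deliver 3→0: ·
e4 timeout(0): 0[back,v=1,-]
e5 deliver 0→3: 3[back,v=1,s]
e6 deliver 3→0: ·
e7 deliver 0→2: 2[back,v=0,s]
e8 deliver 2→0: ·
e9 deliver 3→2: ·
e10 deliver 2→3: ·
e11 deliver 1→3: ·
e12 deliver 0→3: ·
e13 deliver 3→1: ·
e14 deliver 2→0: ·
e15 deliver 1→0: ·

s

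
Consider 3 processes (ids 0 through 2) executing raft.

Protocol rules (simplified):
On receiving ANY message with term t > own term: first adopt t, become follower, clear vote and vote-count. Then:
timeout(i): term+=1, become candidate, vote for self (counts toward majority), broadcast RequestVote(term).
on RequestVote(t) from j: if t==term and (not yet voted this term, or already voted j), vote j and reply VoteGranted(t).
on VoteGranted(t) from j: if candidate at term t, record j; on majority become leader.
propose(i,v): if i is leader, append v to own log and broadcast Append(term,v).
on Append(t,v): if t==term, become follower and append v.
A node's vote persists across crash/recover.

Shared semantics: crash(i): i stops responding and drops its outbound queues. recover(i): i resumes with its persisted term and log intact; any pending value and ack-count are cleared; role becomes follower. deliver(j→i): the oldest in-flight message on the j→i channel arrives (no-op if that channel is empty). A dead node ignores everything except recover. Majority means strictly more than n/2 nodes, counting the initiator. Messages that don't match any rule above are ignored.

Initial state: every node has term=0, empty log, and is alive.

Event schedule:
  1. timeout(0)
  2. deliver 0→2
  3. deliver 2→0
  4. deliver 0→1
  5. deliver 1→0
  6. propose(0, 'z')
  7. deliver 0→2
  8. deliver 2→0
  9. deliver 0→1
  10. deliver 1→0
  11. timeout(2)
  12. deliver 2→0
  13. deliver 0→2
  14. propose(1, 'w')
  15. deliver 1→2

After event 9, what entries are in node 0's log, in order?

1. timeout(0):  <0:cand t1 ->
2. deliver 0→2:  <2:foll t1 ->
3. deliver 2→0:  <0:lead t1 ->
4. deliver 0→1:  <1:foll t1 ->
5. deliver 1→0:  nop
6. propose(0,'z'):  <0:lead t1 z>
7. deliver 0→2:  <2:foll t1 z>
8. deliver 2→0:  nop
9. deliver 0→1:  <1:foll t1 z>

z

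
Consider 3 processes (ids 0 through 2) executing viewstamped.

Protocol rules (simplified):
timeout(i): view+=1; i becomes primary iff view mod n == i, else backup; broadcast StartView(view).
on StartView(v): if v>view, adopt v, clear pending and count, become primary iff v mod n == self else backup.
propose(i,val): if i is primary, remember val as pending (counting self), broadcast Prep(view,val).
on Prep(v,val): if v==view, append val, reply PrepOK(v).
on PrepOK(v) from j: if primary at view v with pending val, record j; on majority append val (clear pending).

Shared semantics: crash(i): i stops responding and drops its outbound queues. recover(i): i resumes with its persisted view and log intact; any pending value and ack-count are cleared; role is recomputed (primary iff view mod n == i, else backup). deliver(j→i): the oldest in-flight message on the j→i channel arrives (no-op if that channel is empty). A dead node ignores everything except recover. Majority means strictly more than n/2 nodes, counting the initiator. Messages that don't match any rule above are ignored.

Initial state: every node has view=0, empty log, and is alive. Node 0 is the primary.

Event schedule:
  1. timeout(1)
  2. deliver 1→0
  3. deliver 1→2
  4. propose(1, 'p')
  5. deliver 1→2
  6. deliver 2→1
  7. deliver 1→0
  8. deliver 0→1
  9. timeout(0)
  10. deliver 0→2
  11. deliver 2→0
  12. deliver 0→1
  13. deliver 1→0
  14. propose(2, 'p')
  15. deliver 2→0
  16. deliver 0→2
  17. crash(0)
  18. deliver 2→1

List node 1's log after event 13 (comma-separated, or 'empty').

e1 timeout(1): 1[prim,v=1,-]
e2 deliver 1→0: 0[back,v=1,-]
e3 deliver 1→2: 2[back,v=1,-]
e4 propose(1,'p'): ·
e5 deliver 1→2: 2[back,v=1,p]
e6 deliver 2→1: 1[prim,v=1,p]
e7 deliver 1→0: 0[back,v=1,p]
e8 deliver 0→1: ·
e9 timeout(0): 0[back,v=2,p]
e10 deliver 0→2: 2[prim,v=2,p]
e11 deliver 2→0: ·
e12 deliver 0→1: 1[back,v=2,p]
e13 deliver 1→0: ·

p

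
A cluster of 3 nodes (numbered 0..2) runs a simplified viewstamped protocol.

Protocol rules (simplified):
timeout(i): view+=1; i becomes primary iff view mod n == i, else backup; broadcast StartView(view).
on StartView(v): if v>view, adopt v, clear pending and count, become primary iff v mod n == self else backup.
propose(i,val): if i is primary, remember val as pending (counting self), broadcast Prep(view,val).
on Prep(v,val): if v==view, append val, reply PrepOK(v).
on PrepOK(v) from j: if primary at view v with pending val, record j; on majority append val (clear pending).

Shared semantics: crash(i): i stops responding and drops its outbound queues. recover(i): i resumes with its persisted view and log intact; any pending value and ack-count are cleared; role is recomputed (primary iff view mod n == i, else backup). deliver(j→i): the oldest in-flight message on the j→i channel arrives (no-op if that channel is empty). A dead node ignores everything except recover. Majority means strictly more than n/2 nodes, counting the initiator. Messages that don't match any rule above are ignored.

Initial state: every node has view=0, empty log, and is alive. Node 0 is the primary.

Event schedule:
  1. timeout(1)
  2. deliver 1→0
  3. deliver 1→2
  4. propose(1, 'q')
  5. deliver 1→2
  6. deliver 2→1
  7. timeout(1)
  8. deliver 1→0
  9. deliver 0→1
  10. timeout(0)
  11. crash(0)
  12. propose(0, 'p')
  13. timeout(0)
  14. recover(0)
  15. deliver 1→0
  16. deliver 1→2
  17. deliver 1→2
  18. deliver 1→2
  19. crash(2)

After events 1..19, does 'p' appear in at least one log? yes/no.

no

1. timeout(1):  <1:prim v1 ->
2. deliver 1→0:  <0:back v1 ->
3. deliver 1→2:  <2:back v1 ->
4. propose(1,'q'):  nop
5. deliver 1→2:  <2:back v1 q>
6. deliver 2→1:  <1:prim v1 q>
7. timeout(1):  <1:back v2 q>
8. deliver 1→0:  <0:back v1 q>
9. deliver 0→1:  nop
10. timeout(0):  <0:back v2 q>
11. crash(0):  <0:✗back v2 q>
12. propose(0,'p'):  nop
13. timeout(0):  nop
14. recover(0):  <0:back v2 q>
15. deliver 1→0:  nop
16. deliver 1→2:  <2:prim v2 q>
17. deliver 1→2:  nop
18. deliver 1→2:  nop
19. crash(2):  <2:✗prim v2 q>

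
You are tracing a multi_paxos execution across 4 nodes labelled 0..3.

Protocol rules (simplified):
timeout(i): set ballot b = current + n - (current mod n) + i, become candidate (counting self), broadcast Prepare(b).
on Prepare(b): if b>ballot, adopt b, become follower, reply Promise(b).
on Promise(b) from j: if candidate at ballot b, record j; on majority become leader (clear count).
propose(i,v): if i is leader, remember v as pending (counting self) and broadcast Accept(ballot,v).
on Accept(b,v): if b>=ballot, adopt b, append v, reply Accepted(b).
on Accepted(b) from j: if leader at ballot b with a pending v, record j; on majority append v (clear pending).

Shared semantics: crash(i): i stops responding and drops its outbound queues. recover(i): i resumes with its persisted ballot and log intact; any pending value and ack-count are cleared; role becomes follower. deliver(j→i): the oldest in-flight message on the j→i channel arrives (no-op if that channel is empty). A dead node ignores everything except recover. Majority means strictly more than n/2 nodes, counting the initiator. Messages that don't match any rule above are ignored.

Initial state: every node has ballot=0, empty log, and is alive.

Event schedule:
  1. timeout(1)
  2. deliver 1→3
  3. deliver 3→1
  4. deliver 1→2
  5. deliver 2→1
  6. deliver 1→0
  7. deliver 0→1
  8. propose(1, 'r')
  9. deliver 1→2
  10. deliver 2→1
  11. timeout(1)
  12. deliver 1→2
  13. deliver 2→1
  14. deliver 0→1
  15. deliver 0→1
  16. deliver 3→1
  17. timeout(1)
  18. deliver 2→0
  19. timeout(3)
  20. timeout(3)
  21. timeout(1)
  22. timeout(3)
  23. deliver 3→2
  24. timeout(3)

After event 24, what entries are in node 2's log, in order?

r

1. timeout(1):  <1:cand b5 ->
2. deliver 1→3:  <3:foll b5 ->
3. deliver 3→1:  nop
4. deliver 1→2:  <2:foll b5 ->
5. deliver 2→1:  <1:lead b5 ->
6. deliver 1→0:  <0:foll b5 ->
7. deliver 0→1:  nop
8. propose(1,'r'):  nop
9. deliver 1→2:  <2:foll b5 r>
10. deliver 2→1:  nop
11. timeout(1):  <1:cand b9 ->
12. deliver 1→2:  <2:foll b9 r>
13. deliver 2→1:  nop
14. deliver 0→1:  nop
15. deliver 0→1:  nop
16. deliver 3→1:  nop
17. timeout(1):  <1:cand b13 ->
18. deliver 2→0:  nop
19. timeout(3):  <3:cand b11 ->
20. timeout(3):  <3:cand b15 ->
21. timeout(1):  <1:cand b17 ->
22. timeout(3):  <3:cand b19 ->
23. deliver 3→2:  <2:foll b11 r>
24. timeout(3):  <3:cand b23 ->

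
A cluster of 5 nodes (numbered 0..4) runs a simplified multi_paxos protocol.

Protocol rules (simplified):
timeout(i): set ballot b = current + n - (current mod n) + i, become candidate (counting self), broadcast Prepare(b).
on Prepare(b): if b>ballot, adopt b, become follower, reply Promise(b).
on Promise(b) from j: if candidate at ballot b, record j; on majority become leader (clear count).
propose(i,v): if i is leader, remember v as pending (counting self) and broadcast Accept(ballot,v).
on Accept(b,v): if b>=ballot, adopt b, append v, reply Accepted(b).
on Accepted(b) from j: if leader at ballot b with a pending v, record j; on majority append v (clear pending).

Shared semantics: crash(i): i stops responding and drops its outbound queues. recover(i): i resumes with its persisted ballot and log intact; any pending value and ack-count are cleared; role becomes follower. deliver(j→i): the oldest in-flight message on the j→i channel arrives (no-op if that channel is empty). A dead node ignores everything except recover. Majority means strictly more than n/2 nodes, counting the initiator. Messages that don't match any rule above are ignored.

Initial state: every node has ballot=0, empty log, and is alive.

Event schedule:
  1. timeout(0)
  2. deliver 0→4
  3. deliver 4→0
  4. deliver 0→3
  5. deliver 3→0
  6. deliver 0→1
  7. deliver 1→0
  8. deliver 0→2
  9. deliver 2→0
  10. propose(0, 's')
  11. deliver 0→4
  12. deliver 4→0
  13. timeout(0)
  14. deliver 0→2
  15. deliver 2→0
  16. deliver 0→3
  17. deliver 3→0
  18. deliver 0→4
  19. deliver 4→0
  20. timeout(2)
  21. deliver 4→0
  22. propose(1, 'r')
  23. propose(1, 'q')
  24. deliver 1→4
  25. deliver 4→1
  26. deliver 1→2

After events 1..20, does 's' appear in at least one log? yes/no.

step 1 timeout(0): 0={cand,b=5,log=-}
step 2 deliver 0→4: 4={foll,b=5,log=-}
step 3 deliver 4→0: —
step 4 deliver 0→3: 3={foll,b=5,log=-}
step 5 deliver 3→0: 0={lead,b=5,log=-}
step 6 deliver 0→1: 1={foll,b=5,log=-}
step 7 deliver 1→0: —
step 8 deliver 0→2: 2={foll,b=5,log=-}
step 9 deliver 2→0: —
step 10 propose(0,'s'): —
step 11 deliver 0→4: 4={foll,b=5,log=s}
step 12 deliver 4→0: —
step 13 timeout(0): 0={cand,b=10,log=-}
step 14 deliver 0→2: 2={foll,b=5,log=s}
step 15 deliver 2→0: —
step 16 deliver 0→3: 3={foll,b=5,log=s}
step 17 deliver 3→0: —
step 18 deliver 0→4: 4={foll,b=10,log=s}
step 19 deliver 4→0: —
step 20 timeout(2): 2={cand,b=12,log=s}

yes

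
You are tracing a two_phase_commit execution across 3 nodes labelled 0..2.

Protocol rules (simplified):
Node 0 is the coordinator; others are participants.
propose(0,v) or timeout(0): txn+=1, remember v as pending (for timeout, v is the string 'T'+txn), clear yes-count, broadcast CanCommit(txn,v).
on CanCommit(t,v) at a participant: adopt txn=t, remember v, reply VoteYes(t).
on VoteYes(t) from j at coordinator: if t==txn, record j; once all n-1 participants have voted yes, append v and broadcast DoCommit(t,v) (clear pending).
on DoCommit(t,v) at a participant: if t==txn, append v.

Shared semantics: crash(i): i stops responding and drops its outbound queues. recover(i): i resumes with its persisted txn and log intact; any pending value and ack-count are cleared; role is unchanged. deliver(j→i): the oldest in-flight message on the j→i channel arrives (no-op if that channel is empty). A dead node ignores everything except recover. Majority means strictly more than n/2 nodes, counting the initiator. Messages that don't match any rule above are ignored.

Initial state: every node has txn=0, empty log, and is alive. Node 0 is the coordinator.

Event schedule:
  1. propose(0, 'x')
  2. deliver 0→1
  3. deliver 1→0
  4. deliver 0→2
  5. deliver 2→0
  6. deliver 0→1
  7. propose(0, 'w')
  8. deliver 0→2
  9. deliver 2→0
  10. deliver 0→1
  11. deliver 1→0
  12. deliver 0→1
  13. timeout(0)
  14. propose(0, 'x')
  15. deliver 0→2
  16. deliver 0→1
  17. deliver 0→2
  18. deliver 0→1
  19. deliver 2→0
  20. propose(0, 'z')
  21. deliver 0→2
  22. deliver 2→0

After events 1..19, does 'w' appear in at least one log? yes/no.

step 1 propose(0,'x'): 0={coor,t=1,log=-}
step 2 deliver 0→1: 1={part,t=1,log=-}
step 3 deliver 1→0: —
step 4 deliver 0→2: 2={part,t=1,log=-}
step 5 deliver 2→0: 0={coor,t=1,log=x}
step 6 deliver 0→1: 1={part,t=1,log=x}
step 7 propose(0,'w'): 0={coor,t=2,log=x}
step 8 deliver 0→2: 2={part,t=1,log=x}
step 9 deliver 2→0: —
step 10 deliver 0→1: 1={part,t=2,log=x}
step 11 deliver 1→0: —
step 12 deliver 0→1: —
step 13 timeout(0): 0={coor,t=3,log=x}
step 14 propose(0,'x'): 0={coor,t=4,log=x}
step 15 deliver 0→2: 2={part,t=2,log=x}
step 16 deliver 0→1: 1={part,t=3,log=x}
step 17 deliver 0→2: 2={part,t=3,log=x}
step 18 deliver 0→1: 1={part,t=4,log=x}
step 19 deliver 2→0: —

no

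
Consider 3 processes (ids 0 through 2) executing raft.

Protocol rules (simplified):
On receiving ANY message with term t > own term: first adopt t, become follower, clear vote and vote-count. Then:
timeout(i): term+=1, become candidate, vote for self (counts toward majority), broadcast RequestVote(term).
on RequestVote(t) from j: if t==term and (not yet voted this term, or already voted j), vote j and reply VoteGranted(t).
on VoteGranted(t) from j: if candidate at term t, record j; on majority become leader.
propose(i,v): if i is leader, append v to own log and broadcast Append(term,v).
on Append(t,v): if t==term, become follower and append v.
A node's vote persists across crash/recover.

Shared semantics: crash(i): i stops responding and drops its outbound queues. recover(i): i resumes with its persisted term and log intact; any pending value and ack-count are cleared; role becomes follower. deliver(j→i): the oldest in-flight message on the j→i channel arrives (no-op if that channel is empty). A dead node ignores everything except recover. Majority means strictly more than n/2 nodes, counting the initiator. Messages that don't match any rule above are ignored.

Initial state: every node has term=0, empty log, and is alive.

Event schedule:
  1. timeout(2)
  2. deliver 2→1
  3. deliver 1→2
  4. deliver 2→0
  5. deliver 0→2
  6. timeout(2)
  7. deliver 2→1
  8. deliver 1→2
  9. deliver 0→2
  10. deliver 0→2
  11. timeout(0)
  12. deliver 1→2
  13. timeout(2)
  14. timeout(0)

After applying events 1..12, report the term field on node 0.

2

e1 timeout(2): 2[cand,t=1,-]
e2 deliver 2→1: 1[foll,t=1,-]
e3 deliver 1→2: 2[lead,t=1,-]
e4 deliver 2→0: 0[foll,t=1,-]
e5 deliver 0→2: ·
e6 timeout(2): 2[cand,t=2,-]
e7 deliver 2→1: 1[foll,t=2,-]
e8 deliver 1→2: 2[lead,t=2,-]
e9 deliver 0→2: ·
e10 deliver 0→2: ·
e11 timeout(0): 0[cand,t=2,-]
e12 deliver 1→2: ·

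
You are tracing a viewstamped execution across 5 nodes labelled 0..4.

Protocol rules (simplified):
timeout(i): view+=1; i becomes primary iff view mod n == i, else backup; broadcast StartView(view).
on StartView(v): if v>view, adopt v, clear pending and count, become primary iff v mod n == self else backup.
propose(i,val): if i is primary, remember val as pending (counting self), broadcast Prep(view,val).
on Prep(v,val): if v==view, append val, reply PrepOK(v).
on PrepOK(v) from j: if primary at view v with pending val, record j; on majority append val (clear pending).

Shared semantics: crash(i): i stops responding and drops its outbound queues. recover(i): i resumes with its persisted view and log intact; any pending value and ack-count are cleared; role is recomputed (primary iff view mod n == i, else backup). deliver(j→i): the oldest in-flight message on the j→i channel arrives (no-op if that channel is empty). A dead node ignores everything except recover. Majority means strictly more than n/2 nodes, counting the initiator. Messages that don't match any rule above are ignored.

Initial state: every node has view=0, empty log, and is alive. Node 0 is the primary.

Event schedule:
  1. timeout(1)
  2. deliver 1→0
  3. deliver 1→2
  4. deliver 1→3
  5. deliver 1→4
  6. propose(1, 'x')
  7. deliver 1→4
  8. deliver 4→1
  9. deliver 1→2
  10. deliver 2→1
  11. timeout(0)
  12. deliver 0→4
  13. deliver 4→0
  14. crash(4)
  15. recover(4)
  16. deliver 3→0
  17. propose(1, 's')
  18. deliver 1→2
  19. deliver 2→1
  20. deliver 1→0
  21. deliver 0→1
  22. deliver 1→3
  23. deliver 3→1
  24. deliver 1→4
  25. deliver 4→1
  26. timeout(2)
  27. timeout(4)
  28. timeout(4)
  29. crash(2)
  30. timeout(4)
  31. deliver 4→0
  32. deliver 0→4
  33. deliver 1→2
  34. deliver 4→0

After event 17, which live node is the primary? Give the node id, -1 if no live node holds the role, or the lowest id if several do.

1

1. timeout(1):  <1:prim v1 ->
2. deliver 1→0:  <0:back v1 ->
3. deliver 1→2:  <2:back v1 ->
4. deliver 1→3:  <3:back v1 ->
5. deliver 1→4:  <4:back v1 ->
6. propose(1,'x'):  nop
7. deliver 1→4:  <4:back v1 x>
8. deliver 4→1:  nop
9. deliver 1→2:  <2:back v1 x>
10. deliver 2→1:  <1:prim v1 x>
11. timeout(0):  <0:back v2 ->
12. deliver 0→4:  <4:back v2 x>
13. deliver 4→0:  nop
14. crash(4):  <4:✗back v2 x>
15. recover(4):  <4:back v2 x>
16. deliver 3→0:  nop
17. propose(1,'s'):  nop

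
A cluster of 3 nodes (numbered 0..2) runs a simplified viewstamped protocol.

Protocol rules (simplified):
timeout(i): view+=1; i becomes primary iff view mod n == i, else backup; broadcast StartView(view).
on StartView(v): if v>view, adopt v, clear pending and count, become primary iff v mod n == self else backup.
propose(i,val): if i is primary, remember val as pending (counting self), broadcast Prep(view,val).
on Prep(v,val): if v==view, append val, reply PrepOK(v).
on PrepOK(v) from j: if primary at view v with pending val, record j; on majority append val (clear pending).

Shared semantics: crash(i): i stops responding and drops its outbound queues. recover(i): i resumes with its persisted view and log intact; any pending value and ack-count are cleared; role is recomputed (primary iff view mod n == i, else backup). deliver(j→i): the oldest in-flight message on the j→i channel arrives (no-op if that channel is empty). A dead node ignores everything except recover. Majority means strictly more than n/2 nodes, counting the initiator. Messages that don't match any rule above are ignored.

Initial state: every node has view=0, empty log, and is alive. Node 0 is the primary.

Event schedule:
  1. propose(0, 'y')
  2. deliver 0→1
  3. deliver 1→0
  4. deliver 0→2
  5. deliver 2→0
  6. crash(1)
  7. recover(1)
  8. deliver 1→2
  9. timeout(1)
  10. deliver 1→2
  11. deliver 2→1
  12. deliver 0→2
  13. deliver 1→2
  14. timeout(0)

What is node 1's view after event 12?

step 1 propose(0,'y'): —
step 2 deliver 0→1: 1={back,v=0,log=y}
step 3 deliver 1→0: 0={prim,v=0,log=y}
step 4 deliver 0→2: 2={back,v=0,log=y}
step 5 deliver 2→0: —
step 6 crash(1): 1={✗back,v=0,log=y}
step 7 recover(1): 1={back,v=0,log=y}
step 8 deliver 1→2: —
step 9 timeout(1): 1={prim,v=1,log=y}
step 10 deliver 1→2: 2={back,v=1,log=y}
step 11 deliver 2→1: —
step 12 deliver 0→2: —

1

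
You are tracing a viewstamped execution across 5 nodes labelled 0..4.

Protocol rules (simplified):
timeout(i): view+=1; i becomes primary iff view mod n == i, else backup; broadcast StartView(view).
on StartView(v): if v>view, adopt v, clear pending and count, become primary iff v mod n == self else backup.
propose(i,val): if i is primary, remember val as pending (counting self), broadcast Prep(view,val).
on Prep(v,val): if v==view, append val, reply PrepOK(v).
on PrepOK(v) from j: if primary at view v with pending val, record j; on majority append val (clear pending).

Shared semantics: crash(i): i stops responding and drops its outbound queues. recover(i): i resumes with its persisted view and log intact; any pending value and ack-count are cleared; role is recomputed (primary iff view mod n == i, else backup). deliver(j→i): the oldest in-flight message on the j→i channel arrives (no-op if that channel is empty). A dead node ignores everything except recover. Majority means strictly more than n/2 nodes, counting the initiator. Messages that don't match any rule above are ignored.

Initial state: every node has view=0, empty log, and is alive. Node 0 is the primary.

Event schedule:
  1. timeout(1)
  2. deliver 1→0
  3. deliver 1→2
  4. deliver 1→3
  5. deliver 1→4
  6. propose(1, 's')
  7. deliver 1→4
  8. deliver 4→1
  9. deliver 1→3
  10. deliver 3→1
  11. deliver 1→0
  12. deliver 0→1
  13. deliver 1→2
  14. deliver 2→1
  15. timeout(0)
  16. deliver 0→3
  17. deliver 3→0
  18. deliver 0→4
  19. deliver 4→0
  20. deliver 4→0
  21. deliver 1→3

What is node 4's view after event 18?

step 1 timeout(1): 1={prim,v=1,log=-}
step 2 deliver 1→0: 0={back,v=1,log=-}
step 3 deliver 1→2: 2={back,v=1,log=-}
step 4 deliver 1→3: 3={back,v=1,log=-}
step 5 deliver 1→4: 4={back,v=1,log=-}
step 6 propose(1,'s'): —
step 7 deliver 1→4: 4={back,v=1,log=s}
step 8 deliver 4→1: —
step 9 deliver 1→3: 3={back,v=1,log=s}
step 10 deliver 3→1: 1={prim,v=1,log=s}
step 11 deliver 1→0: 0={back,v=1,log=s}
step 12 deliver 0→1: —
step 13 deliver 1→2: 2={back,v=1,log=s}
step 14 deliver 2→1: —
step 15 timeout(0): 0={back,v=2,log=s}
step 16 deliver 0→3: 3={back,v=2,log=s}
step 17 deliver 3→0: —
step 18 deliver 0→4: 4={back,v=2,log=s}

2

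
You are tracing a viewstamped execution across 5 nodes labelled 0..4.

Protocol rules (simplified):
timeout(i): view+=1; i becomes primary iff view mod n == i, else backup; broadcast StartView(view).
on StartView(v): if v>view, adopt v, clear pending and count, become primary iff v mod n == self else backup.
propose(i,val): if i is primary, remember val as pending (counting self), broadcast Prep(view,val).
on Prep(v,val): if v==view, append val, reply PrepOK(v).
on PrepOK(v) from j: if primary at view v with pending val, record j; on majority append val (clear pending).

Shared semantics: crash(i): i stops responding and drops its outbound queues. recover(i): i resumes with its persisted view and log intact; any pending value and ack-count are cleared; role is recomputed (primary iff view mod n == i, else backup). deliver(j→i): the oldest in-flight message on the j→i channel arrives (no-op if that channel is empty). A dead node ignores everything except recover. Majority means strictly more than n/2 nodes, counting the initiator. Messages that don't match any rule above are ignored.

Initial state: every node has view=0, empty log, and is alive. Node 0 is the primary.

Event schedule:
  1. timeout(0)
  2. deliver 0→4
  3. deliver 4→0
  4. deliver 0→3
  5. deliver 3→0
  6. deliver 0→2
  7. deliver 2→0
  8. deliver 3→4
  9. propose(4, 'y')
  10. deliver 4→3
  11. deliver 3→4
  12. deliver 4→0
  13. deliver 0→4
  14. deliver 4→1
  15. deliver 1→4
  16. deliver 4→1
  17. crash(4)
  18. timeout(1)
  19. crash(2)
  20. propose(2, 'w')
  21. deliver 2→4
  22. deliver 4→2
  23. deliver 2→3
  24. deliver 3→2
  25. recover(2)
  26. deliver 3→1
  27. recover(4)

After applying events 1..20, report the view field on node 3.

1

e1 timeout(0): 0[back,v=1,-]
e2 deliver 0→4: 4[back,v=1,-]
e3 deliver 4→0: ·
e4 deliver 0→3: 3[back,v=1,-]
e5 deliver 3→0: ·
e6 deliver 0→2: 2[back,v=1,-]
e7 deliver 2→0: ·
e8 deliver 3→4: ·
e9 propose(4,'y'): ·
e10 deliver 4→3: ·
e11 deliver 3→4: ·
e12 deliver 4→0: ·
e13 deliver 0→4: ·
e14 deliver 4→1: ·
e15 deliver 1→4: ·
e16 deliver 4→1: ·
e17 crash(4): 4[✗back,v=1,-]
e18 timeout(1): 1[prim,v=1,-]
e19 crash(2): 2[✗back,v=1,-]
e20 propose(2,'w'): ·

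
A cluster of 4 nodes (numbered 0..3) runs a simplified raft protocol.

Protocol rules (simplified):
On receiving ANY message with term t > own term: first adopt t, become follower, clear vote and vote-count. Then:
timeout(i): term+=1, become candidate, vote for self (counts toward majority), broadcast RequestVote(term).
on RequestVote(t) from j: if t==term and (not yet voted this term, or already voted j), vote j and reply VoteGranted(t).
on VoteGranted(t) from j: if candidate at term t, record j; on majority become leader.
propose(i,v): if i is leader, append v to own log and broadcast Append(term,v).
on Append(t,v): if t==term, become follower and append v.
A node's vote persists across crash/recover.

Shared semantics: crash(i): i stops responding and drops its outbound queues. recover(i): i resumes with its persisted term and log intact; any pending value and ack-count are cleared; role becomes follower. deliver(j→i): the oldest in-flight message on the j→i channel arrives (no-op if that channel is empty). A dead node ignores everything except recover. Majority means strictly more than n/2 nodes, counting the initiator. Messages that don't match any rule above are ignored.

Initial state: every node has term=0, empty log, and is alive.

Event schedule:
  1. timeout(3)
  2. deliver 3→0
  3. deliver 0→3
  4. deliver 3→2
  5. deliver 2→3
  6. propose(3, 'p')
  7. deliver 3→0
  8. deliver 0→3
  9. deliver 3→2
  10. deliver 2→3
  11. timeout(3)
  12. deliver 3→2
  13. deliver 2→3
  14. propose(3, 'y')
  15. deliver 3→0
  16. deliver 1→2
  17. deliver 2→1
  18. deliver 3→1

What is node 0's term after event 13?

1

[1] timeout(3) → N3(cand t1 [-])
[2] deliver 3→0 → N0(foll t1 [-])
[3] deliver 0→3 → ∅
[4] deliver 3→2 → N2(foll t1 [-])
[5] deliver 2→3 → N3(lead t1 [-])
[6] propose(3,'p') → N3(lead t1 [p])
[7] deliver 3→0 → N0(foll t1 [p])
[8] deliver 0→3 → ∅
[9] deliver 3→2 → N2(foll t1 [p])
[10] deliver 2→3 → ∅
[11] timeout(3) → N3(cand t2 [p])
[12] deliver 3→2 → N2(foll t2 [p])
[13] deliver 2→3 → ∅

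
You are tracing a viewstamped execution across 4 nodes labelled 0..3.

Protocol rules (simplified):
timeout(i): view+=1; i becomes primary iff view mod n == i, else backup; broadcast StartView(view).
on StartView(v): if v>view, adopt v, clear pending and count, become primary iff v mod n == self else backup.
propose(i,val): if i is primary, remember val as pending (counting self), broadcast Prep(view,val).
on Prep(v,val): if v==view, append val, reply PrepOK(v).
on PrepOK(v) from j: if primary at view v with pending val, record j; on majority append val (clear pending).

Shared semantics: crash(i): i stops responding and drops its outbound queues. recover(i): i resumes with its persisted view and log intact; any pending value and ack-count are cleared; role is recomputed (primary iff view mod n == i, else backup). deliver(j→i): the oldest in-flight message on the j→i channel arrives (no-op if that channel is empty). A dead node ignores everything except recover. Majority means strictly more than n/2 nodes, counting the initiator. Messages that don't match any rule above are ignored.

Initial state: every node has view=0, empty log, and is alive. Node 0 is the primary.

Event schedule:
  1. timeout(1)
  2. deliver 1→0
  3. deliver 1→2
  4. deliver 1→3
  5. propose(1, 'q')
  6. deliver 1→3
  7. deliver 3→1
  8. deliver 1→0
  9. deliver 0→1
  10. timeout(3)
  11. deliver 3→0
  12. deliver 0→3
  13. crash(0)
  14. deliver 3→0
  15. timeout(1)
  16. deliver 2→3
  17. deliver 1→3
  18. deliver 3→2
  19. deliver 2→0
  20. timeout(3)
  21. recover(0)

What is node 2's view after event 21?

after 1 — timeout(1): n1:prim/v1/[-]
after 2 — deliver 1→0: n0:back/v1/[-]
after 3 — deliver 1→2: n2:back/v1/[-]
after 4 — deliver 1→3: n3:back/v1/[-]
after 5 — propose(1,'q'): ·
after 6 — deliver 1→3: n3:back/v1/[q]
after 7 — deliver 3→1: ·
after 8 — deliver 1→0: n0:back/v1/[q]
after 9 — deliver 0→1: n1:prim/v1/[q]
after 10 — timeout(3): n3:back/v2/[q]
after 11 — deliver 3→0: n0:back/v2/[q]
after 12 — deliver 0→3: ·
after 13 — crash(0): n0:✗back/v2/[q]
after 14 — deliver 3→0: ·
after 15 — timeout(1): n1:back/v2/[q]
after 16 — deliver 2→3: ·
after 17 — deliver 1→3: ·
after 18 — deliver 3→2: n2:prim/v2/[-]
after 19 — deliver 2→0: ·
after 20 — timeout(3): n3:prim/v3/[q]
after 21 — recover(0): n0:back/v2/[q]

2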